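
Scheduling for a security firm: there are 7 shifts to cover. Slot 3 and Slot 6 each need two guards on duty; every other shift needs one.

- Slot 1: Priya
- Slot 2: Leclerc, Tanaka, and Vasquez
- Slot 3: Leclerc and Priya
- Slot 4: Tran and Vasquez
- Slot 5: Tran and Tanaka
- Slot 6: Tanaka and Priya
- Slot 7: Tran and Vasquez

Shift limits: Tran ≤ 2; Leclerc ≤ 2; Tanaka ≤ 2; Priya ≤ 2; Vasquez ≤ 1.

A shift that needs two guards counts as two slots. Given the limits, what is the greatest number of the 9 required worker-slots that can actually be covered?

8

Total capacity across all guards is 2+2+2+2+1 = 9, and 9 slots are needed, so at most 9 can be filled.
Shifts {Slot 1, Slot 3, Slot 6} need 5 slots but only Leclerc, Tanaka, and Priya are available for them, supplying at most 4 — so at least 1 slot must go unfilled.
An assignment achieving 8: Slot 1→Priya, Slot 2→Leclerc, Slot 3→Leclerc+Priya, Slot 4→Tran, Slot 5→Tran, Slot 6→Tanaka, Slot 7→Vasquez.
Loads: Tran 2/2, Leclerc 2/2, Tanaka 1/2, Priya 2/2, Vasquez 1/1.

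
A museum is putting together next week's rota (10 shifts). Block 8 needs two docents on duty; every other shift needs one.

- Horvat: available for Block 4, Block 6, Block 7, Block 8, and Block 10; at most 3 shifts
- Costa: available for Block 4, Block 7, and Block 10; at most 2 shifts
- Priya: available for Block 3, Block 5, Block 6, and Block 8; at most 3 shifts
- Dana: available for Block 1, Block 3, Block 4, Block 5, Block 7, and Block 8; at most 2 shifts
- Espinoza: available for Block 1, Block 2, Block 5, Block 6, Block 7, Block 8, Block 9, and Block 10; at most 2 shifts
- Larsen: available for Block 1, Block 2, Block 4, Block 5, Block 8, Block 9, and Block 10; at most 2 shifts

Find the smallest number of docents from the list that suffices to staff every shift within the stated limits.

11 slots to fill and no one can take more than 3, so at least ⌈11/3⌉ = 4 docents are needed.
Any 4 docents together have capacity at most 3+3+2+2 = 10 < 11 slots, so 4 can never suffice.
Horvat, Costa, Priya, Dana, and Espinoza alone can cover everything: Block 1→Dana, Block 2→Espinoza, Block 3→Priya, Block 4→Horvat, Block 5→Priya, Block 6→Horvat, Block 7→Costa, Block 8→Priya+Dana, Block 9→Espinoza, Block 10→Horvat.

5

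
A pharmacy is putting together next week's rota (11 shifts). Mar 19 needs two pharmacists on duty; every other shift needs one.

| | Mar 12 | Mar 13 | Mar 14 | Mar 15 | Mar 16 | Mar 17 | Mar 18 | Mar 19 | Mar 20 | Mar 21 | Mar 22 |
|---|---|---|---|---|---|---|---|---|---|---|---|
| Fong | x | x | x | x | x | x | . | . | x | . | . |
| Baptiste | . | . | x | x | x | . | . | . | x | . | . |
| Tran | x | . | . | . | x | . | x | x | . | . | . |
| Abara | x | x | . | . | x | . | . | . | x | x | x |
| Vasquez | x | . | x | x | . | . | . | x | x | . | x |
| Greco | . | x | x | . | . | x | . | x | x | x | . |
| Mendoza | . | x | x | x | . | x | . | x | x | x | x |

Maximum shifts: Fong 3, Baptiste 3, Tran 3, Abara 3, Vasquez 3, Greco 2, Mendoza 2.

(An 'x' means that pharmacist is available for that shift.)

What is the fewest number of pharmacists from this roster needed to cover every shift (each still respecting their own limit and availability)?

4

12 slots to fill and no one can take more than 3, so at least ⌈12/3⌉ = 4 pharmacists are needed.
Fong, Tran, Abara, and Vasquez alone can cover everything: Mar 12→Vasquez, Mar 13→Fong, Mar 14→Fong, Mar 15→Vasquez, Mar 16→Tran, Mar 17→Fong, Mar 18→Tran, Mar 19→Tran+Vasquez, Mar 20→Abara, Mar 21→Abara, Mar 22→Abara.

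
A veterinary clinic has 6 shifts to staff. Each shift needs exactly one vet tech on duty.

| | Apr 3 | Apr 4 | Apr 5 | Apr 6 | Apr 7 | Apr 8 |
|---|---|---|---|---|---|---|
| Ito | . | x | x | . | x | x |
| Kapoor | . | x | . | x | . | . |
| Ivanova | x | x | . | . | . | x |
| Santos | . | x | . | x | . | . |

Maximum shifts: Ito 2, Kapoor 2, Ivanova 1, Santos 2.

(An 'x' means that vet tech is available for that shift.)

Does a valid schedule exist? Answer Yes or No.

No

Total capacity is 7 and 6 slots are needed, so capacity alone doesn't rule it out.
Shifts {Apr 3, Apr 5, Apr 7, Apr 8} need 4 worker-slots in total, but the vet techs available for any of those shifts (Ito and Ivanova) can supply at most 3 among them. So no valid schedule exists.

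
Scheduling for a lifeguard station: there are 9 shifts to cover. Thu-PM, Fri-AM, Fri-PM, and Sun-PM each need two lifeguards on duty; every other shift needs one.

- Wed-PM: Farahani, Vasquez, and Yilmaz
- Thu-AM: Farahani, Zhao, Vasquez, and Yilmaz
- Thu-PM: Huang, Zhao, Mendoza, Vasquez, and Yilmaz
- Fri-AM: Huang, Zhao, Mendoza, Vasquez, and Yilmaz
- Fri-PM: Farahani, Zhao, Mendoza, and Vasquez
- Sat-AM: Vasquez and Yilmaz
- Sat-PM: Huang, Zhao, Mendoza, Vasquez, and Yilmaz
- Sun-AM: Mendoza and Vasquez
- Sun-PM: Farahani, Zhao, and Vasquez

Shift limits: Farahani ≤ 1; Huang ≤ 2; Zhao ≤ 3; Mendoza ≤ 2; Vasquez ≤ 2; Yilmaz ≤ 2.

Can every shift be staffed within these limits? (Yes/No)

No

Total capacity is 1+2+3+2+2+2 = 12 but 13 worker-slots are needed — infeasible.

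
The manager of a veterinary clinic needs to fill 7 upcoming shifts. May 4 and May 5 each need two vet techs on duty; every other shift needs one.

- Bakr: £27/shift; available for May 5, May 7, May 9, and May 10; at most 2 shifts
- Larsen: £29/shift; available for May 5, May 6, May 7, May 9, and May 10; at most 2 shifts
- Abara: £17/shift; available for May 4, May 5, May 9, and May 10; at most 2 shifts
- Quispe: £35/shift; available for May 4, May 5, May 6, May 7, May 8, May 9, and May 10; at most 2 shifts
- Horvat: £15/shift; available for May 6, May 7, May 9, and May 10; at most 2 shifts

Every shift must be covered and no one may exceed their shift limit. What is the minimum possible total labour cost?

£217

May 4 can only be covered by Abara and Quispe, so that assignment is forced.
May 8 can only be covered by Quispe, so that assignment is forced.
Picking the cheapest available vet tech for each shift independently would cost £191, but that ignores the shift limits.
An optimal schedule: May 4→Abara+Quispe, May 5→Bakr+Larsen, May 6→Horvat, May 7→Horvat, May 8→Quispe, May 9→Abara, May 10→Bakr.
Total: 17 + 35 + 27 + 29 + 15 + 15 + 35 + 17 + 27 = £217.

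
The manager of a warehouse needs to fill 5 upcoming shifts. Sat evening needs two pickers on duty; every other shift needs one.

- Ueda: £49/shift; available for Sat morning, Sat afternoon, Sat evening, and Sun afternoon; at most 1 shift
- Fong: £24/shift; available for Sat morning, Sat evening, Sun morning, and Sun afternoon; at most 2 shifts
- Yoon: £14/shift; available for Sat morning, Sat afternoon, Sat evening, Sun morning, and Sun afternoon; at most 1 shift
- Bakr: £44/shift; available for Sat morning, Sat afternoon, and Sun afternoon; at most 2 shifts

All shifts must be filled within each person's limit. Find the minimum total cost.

Picking the cheapest available picker for each shift independently would cost £94, but that ignores the shift limits.
An optimal schedule: Sat morning→Bakr, Sat afternoon→Ueda, Sat evening→Fong+Yoon, Sun morning→Fong, Sun afternoon→Bakr.
Total: 44 + 49 + 24 + 14 + 24 + 44 = £199.

£199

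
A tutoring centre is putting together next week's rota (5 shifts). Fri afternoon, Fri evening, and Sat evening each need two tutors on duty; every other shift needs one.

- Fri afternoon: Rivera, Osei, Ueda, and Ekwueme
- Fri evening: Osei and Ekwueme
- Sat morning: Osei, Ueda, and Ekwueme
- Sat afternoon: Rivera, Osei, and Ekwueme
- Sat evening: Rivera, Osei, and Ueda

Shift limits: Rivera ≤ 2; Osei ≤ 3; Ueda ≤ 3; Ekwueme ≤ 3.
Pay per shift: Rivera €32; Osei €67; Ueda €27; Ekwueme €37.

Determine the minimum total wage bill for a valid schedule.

€286

Fri evening can only be covered by Osei and Ekwueme, so that assignment is forced.
Picking the cheapest available tutor for each shift independently would cost €281, but that ignores the shift limits.
An optimal schedule: Fri afternoon→Ueda+Ekwueme, Fri evening→Ekwueme+Osei, Sat morning→Ueda, Sat afternoon→Rivera, Sat evening→Ueda+Rivera.
Total: 27 + 37 + 37 + 67 + 27 + 32 + 27 + 32 = €286.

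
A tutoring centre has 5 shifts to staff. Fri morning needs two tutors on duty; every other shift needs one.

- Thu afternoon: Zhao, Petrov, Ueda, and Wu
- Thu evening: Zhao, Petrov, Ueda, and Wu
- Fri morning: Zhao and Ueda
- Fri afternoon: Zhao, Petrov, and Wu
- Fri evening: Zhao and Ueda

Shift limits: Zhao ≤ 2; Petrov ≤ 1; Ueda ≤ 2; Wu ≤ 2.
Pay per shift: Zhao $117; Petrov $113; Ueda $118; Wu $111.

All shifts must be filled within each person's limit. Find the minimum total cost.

$687

Fri morning can only be covered by Zhao and Ueda, so that assignment is forced.
Picking the cheapest available tutor for each shift independently would cost $685, but that ignores the shift limits.
An optimal schedule: Thu afternoon→Wu, Thu evening→Petrov, Fri morning→Zhao+Ueda, Fri afternoon→Wu, Fri evening→Zhao.
Total: 111 + 113 + 117 + 118 + 111 + 117 = $687.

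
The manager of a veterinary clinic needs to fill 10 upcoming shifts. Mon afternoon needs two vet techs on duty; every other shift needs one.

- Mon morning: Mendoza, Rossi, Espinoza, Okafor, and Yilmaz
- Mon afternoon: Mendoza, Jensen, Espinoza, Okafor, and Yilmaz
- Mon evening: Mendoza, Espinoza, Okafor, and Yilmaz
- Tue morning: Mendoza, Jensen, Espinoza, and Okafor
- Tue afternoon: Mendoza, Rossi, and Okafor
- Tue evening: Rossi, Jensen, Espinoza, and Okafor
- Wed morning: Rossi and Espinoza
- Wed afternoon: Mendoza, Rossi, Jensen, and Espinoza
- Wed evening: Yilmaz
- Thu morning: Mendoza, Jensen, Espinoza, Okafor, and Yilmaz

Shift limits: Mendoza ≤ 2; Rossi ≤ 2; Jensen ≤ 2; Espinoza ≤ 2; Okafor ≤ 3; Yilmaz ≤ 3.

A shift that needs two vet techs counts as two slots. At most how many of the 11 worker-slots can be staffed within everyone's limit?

11

Total capacity across all vet techs is 2+2+2+2+3+3 = 14, and 11 slots are needed, so at most 11 can be filled.
An assignment achieving 11: Mon morning→Espinoza, Mon afternoon→Espinoza+Okafor, Mon evening→Mendoza, Tue morning→Jensen, Tue afternoon→Mendoza, Tue evening→Rossi, Wed morning→Rossi, Wed afternoon→Jensen, Wed evening→Yilmaz, Thu morning→Okafor.
Loads: Mendoza 2/2, Rossi 2/2, Jensen 2/2, Espinoza 2/2, Okafor 2/3, Yilmaz 1/3.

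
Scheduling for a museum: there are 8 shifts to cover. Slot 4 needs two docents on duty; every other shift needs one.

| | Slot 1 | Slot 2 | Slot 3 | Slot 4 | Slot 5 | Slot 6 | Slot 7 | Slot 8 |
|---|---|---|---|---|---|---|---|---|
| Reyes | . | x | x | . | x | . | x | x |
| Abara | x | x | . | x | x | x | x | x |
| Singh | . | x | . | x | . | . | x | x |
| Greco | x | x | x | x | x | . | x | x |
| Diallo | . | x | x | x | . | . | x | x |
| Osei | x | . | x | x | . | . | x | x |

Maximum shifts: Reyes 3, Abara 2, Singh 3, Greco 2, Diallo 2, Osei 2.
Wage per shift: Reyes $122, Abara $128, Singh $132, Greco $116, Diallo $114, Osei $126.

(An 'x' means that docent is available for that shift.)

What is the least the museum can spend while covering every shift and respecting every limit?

Slot 6 can only be covered by Abara, so that assignment is forced.
Picking the cheapest available docent for each shift independently would cost $1046, but that ignores the shift limits.
An optimal schedule: Slot 1→Greco, Slot 2→Reyes, Slot 3→Diallo, Slot 4→Diallo+Osei, Slot 5→Greco, Slot 6→Abara, Slot 7→Reyes, Slot 8→Reyes.
Total: 116 + 122 + 114 + 114 + 126 + 116 + 128 + 122 + 122 = $1080.

$1080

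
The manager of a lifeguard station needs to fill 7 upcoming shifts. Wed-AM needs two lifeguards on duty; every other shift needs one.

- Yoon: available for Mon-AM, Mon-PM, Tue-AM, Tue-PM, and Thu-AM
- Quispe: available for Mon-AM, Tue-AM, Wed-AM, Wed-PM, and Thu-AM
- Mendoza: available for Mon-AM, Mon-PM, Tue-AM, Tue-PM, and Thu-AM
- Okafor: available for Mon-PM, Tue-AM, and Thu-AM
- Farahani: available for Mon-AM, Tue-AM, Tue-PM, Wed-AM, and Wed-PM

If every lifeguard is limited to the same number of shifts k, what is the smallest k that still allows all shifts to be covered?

With 5 lifeguards and 8 worker-slots to fill, someone must work at least ⌈8/5⌉ = 2 shifts, so k ≥ 2.
k = 2 works: Mon-AM→Mendoza, Mon-PM→Yoon, Tue-AM→Okafor, Tue-PM→Yoon, Wed-AM→Quispe+Farahani, Wed-PM→Quispe, Thu-AM→Mendoza.
Loads: Yoon 2, Quispe 2, Mendoza 2, Okafor 1, Farahani 1 — all ≤ 2.

2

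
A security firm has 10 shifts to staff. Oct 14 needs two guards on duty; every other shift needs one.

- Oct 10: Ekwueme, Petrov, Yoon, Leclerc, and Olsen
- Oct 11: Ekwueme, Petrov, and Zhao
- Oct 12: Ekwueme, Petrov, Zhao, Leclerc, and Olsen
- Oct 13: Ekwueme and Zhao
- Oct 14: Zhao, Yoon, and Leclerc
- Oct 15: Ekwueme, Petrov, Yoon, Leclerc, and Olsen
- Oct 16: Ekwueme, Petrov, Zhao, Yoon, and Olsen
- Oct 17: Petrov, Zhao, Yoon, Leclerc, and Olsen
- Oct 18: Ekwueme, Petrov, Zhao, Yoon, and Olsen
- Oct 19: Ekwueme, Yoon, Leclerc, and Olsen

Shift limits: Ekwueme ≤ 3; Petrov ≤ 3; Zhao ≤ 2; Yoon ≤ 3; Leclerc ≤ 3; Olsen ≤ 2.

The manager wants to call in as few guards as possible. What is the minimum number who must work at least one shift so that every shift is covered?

4

11 slots to fill and no one can take more than 3, so at least ⌈11/3⌉ = 4 guards are needed.
Ekwueme, Petrov, Zhao, and Yoon alone can cover everything: Oct 10→Ekwueme, Oct 11→Petrov, Oct 12→Petrov, Oct 13→Ekwueme, Oct 14→Zhao+Yoon, Oct 15→Petrov, Oct 16→Yoon, Oct 17→Zhao, Oct 18→Yoon, Oct 19→Ekwueme.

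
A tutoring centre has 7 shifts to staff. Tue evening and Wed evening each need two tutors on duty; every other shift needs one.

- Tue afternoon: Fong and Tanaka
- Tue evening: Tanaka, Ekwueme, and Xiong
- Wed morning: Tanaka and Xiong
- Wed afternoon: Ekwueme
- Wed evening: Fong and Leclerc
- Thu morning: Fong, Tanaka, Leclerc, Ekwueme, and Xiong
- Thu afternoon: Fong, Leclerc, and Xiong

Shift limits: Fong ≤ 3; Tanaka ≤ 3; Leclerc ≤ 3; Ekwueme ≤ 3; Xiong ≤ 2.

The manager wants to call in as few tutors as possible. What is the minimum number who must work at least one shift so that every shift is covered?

9 slots to fill and no one can take more than 3, so at least ⌈9/3⌉ = 3 tutors are needed.
Shifts {Tue evening, Wed evening} need 4 slots, but among the tutors available for them (Fong, Tanaka, Leclerc, Ekwueme, and Xiong) any 3 together supply at most 3. So 3 tutors are not enough.
Fong, Tanaka, Leclerc, and Ekwueme alone can cover everything: Tue afternoon→Fong, Tue evening→Tanaka+Ekwueme, Wed morning→Tanaka, Wed afternoon→Ekwueme, Wed evening→Fong+Leclerc, Thu morning→Tanaka, Thu afternoon→Fong.

4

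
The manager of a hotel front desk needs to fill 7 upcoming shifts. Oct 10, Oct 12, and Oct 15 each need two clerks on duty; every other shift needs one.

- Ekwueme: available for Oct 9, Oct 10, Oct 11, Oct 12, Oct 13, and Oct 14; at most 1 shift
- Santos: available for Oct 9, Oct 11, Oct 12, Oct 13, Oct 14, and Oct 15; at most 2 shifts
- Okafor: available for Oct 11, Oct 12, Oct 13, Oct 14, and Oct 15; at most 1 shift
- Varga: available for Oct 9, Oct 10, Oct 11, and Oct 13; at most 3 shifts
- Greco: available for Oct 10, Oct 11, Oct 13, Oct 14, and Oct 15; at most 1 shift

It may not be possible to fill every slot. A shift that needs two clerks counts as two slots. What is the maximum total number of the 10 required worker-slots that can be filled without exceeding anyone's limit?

8

Total capacity across all clerks is 1+2+1+3+1 = 8, and 10 slots are needed, so at most 8 can be filled.
An assignment achieving 8: Oct 9→Ekwueme, Oct 10→Varga+Greco, Oct 11→Varga, Oct 12→Santos+Okafor, Oct 13→Varga, Oct 15→Santos.
Loads: Ekwueme 1/1, Santos 2/2, Okafor 1/1, Varga 3/3, Greco 1/1.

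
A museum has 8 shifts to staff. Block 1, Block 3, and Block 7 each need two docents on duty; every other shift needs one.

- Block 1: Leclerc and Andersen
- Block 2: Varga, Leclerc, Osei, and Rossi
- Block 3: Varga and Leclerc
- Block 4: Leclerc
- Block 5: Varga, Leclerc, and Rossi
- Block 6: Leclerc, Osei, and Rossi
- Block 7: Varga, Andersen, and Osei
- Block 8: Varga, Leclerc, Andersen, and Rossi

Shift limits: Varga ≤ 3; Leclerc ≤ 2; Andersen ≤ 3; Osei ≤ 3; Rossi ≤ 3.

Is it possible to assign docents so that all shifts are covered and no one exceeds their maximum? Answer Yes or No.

Total capacity is 14 and 11 slots are needed, so capacity alone doesn't rule it out.
Shifts {Block 1, Block 3, Block 4} need 5 worker-slots in total, but the docents available for any of those shifts (Varga, Leclerc, and Andersen) can supply at most 4 among them. So no valid schedule exists.

No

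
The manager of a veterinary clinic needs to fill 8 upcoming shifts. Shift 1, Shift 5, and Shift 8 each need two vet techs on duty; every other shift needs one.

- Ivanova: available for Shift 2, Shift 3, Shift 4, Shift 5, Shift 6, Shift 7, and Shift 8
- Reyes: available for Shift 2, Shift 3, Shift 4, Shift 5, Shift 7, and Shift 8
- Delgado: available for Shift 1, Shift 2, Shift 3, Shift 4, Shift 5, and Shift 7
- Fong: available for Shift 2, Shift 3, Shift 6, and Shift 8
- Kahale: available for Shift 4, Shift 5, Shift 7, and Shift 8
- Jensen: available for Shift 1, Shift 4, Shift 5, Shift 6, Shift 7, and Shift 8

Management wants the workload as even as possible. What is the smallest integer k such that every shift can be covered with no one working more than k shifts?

2

With 6 vet techs and 11 worker-slots to fill, someone must work at least ⌈11/6⌉ = 2 shifts, so k ≥ 2.
k = 2 works: Shift 1→Delgado+Jensen, Shift 2→Ivanova, Shift 3→Reyes, Shift 4→Reyes, Shift 5→Kahale+Jensen, Shift 6→Ivanova, Shift 7→Delgado, Shift 8→Fong+Kahale.
Loads: Ivanova 2, Reyes 2, Delgado 2, Fong 1, Kahale 2, Jensen 2 — all ≤ 2.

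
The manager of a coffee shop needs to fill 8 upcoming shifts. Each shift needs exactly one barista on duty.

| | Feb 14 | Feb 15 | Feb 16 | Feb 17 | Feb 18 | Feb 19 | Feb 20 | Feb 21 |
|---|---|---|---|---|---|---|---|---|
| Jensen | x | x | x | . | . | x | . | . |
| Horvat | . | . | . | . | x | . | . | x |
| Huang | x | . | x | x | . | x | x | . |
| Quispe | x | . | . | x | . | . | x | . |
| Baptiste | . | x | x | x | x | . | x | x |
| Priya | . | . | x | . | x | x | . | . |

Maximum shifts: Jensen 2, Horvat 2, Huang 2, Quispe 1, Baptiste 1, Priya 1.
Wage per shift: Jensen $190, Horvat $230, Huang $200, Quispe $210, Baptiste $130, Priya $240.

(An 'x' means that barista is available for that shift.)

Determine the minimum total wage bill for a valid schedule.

Picking the cheapest available barista for each shift independently would cost $1160, but that ignores the shift limits.
An optimal schedule: Feb 14→Jensen, Feb 15→Jensen, Feb 16→Baptiste, Feb 17→Huang, Feb 18→Horvat, Feb 19→Huang, Feb 20→Quispe, Feb 21→Horvat.
Total: 190 + 190 + 130 + 200 + 230 + 200 + 210 + 230 = $1580.

$1580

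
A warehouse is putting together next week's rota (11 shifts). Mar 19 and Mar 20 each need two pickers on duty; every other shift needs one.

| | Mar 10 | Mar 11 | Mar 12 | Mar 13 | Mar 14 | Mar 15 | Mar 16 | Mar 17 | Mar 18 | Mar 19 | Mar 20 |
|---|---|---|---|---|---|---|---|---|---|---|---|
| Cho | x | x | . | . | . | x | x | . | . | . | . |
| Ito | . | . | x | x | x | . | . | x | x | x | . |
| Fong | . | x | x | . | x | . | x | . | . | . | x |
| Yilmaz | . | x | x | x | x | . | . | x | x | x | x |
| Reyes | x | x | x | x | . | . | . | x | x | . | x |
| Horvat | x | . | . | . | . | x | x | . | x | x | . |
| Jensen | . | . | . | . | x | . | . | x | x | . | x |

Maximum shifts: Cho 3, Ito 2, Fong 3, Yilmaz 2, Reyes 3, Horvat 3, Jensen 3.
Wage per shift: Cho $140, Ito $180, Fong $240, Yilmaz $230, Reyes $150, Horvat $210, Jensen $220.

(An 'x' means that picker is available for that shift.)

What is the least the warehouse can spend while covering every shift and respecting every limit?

Picking the cheapest available picker for each shift independently would cost $2100, but that ignores the shift limits.
An optimal schedule: Mar 10→Cho, Mar 11→Cho, Mar 12→Reyes, Mar 13→Reyes, Mar 14→Ito, Mar 15→Cho, Mar 16→Horvat, Mar 17→Jensen, Mar 18→Horvat, Mar 19→Ito+Horvat, Mar 20→Reyes+Jensen.
Total: 140 + 140 + 150 + 150 + 180 + 140 + 210 + 220 + 210 + 180 + 210 + 150 + 220 = $2300.

$2300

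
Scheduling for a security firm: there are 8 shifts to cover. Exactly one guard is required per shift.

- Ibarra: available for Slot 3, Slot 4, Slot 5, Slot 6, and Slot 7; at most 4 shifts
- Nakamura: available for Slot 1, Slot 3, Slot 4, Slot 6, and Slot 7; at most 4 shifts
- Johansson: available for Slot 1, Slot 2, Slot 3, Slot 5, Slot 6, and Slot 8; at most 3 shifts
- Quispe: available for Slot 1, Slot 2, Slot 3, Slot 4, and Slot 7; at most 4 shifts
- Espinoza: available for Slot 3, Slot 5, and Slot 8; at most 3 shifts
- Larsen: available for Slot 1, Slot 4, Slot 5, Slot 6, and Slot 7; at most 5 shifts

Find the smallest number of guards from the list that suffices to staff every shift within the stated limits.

8 slots to fill and no one can take more than 5, so at least ⌈8/5⌉ = 2 guards are needed.
Johansson and Larsen alone can cover everything: Slot 1→Larsen, Slot 2→Johansson, Slot 3→Johansson, Slot 4→Larsen, Slot 5→Larsen, Slot 6→Larsen, Slot 7→Larsen, Slot 8→Johansson.

2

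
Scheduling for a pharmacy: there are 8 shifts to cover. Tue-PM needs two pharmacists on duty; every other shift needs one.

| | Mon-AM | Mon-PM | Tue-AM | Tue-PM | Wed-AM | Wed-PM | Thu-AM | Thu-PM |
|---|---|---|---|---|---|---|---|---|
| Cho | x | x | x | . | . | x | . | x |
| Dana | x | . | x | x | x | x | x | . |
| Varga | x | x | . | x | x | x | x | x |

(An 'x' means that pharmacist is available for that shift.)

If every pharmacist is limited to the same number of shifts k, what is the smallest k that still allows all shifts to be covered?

3

With 3 pharmacists and 9 worker-slots to fill, someone must work at least ⌈9/3⌉ = 3 shifts, so k ≥ 3.
k = 3 works: Mon-AM→Varga, Mon-PM→Cho, Tue-AM→Cho, Tue-PM→Dana+Varga, Wed-AM→Dana, Wed-PM→Varga, Thu-AM→Dana, Thu-PM→Cho.
Loads: Cho 3, Dana 3, Varga 3 — all ≤ 3.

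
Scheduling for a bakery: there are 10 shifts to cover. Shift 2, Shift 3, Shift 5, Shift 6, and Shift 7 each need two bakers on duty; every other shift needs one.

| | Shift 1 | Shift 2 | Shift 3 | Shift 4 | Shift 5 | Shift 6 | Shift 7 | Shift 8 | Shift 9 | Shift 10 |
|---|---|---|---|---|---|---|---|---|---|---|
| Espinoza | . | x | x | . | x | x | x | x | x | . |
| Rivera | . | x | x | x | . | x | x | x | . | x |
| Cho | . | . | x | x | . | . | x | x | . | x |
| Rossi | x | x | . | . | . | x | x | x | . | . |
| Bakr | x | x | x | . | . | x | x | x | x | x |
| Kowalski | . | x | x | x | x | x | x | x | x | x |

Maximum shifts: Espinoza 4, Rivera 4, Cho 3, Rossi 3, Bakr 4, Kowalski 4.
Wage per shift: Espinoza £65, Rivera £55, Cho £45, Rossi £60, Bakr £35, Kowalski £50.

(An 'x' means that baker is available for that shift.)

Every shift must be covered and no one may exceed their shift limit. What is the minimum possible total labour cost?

Shift 5 can only be covered by Espinoza and Kowalski, so that assignment is forced.
Picking the cheapest available baker for each shift independently would cost £630, but that ignores the shift limits.
An optimal schedule: Shift 1→Bakr, Shift 2→Kowalski+Rivera, Shift 3→Cho+Kowalski, Shift 4→Cho, Shift 5→Kowalski+Espinoza, Shift 6→Kowalski+Rivera, Shift 7→Cho+Rivera, Shift 8→Bakr, Shift 9→Bakr, Shift 10→Bakr.
Total: 35 + 50 + 55 + 45 + 50 + 45 + 50 + 65 + 50 + 55 + 45 + 55 + 35 + 35 + 35 = £705.

£705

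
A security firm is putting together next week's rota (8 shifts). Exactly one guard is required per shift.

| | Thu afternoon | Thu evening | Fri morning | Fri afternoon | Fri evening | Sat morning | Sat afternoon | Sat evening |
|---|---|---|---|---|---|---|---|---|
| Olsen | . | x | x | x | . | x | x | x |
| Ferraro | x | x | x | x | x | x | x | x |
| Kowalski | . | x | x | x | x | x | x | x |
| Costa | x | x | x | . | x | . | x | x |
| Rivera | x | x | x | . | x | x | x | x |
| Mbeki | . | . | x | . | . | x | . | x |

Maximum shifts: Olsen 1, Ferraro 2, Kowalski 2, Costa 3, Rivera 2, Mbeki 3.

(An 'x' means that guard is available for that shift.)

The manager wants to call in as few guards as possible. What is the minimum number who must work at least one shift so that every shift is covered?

8 slots to fill and no one can take more than 3, so at least ⌈8/3⌉ = 3 guards are needed.
Ferraro, Costa, and Mbeki alone can cover everything: Thu afternoon→Ferraro, Thu evening→Costa, Fri morning→Mbeki, Fri afternoon→Ferraro, Fri evening→Costa, Sat morning→Mbeki, Sat afternoon→Costa, Sat evening→Mbeki.

3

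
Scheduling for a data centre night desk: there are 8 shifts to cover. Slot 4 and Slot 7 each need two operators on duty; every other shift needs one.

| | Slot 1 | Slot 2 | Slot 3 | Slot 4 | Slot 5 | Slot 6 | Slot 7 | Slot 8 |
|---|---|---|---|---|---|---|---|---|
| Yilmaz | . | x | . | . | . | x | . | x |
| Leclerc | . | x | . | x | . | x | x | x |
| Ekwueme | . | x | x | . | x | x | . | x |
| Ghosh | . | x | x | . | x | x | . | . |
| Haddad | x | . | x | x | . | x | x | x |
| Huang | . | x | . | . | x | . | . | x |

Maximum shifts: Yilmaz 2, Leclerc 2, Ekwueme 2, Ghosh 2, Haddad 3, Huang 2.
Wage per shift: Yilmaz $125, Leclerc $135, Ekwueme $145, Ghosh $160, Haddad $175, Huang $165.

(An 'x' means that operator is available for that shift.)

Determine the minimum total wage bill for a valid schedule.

Slot 1 can only be covered by Haddad, so that assignment is forced.
Slot 4 can only be covered by Leclerc and Haddad, so that assignment is forced.
Slot 7 can only be covered by Leclerc and Haddad, so that assignment is forced.
Picking the cheapest available operator for each shift independently would cost $1460, but that ignores the shift limits.
An optimal schedule: Slot 1→Haddad, Slot 2→Yilmaz, Slot 3→Ekwueme, Slot 4→Leclerc+Haddad, Slot 5→Ekwueme, Slot 6→Ghosh, Slot 7→Leclerc+Haddad, Slot 8→Yilmaz.
Total: 175 + 125 + 145 + 135 + 175 + 145 + 160 + 135 + 175 + 125 = $1495.

$1495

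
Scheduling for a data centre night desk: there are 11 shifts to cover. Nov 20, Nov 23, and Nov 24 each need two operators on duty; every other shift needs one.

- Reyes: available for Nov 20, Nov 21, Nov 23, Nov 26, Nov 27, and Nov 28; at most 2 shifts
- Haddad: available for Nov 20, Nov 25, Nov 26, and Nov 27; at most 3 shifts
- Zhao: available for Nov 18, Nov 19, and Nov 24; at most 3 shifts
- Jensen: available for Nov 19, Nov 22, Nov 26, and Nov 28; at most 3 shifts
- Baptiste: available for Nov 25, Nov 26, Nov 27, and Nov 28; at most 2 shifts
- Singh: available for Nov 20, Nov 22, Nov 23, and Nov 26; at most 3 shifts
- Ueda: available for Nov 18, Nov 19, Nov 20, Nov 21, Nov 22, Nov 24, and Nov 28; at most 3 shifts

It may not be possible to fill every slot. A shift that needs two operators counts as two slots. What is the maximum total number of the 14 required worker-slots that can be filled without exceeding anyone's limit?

14

Total capacity across all operators is 2+3+3+3+2+3+3 = 19, and 14 slots are needed, so at most 14 can be filled.
An assignment achieving 14: Nov 18→Zhao, Nov 19→Zhao, Nov 20→Haddad+Singh, Nov 21→Reyes, Nov 22→Jensen, Nov 23→Reyes+Singh, Nov 24→Zhao+Ueda, Nov 25→Haddad, Nov 26→Jensen, Nov 27→Haddad, Nov 28→Jensen.
Loads: Reyes 2/2, Haddad 3/3, Zhao 3/3, Jensen 3/3, Baptiste 0/2, Singh 2/3, Ueda 1/3.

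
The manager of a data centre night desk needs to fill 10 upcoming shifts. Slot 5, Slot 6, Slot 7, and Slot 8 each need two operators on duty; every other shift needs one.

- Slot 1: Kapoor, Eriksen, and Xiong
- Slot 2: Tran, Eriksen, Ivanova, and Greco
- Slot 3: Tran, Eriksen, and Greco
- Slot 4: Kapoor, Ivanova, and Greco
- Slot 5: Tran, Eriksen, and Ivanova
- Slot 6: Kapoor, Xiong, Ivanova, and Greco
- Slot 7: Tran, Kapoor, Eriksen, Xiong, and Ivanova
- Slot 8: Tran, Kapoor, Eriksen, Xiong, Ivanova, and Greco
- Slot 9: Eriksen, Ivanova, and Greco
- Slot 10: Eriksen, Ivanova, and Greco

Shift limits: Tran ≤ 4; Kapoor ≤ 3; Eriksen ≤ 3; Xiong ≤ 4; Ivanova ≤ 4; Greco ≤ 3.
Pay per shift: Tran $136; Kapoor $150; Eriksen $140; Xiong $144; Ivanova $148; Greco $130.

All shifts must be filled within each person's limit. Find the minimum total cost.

Picking the cheapest available operator for each shift independently would cost $1882, but that ignores the shift limits.
An optimal schedule: Slot 1→Xiong, Slot 2→Tran, Slot 3→Greco, Slot 4→Greco, Slot 5→Tran+Eriksen, Slot 6→Greco+Xiong, Slot 7→Tran+Xiong, Slot 8→Tran+Xiong, Slot 9→Eriksen, Slot 10→Eriksen.
Total: 144 + 136 + 130 + 130 + 136 + 140 + 130 + 144 + 136 + 144 + 136 + 144 + 140 + 140 = $1930.

$1930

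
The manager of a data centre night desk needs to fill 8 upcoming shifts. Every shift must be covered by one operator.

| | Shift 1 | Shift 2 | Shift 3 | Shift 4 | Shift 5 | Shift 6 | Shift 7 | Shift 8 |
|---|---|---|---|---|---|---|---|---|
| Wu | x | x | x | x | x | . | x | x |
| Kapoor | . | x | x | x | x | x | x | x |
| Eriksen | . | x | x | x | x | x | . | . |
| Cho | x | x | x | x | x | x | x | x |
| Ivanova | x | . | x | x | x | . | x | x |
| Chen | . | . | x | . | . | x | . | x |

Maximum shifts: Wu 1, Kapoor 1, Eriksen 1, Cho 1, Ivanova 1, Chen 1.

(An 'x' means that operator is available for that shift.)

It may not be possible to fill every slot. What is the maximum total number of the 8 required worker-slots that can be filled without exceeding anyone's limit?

6

Total capacity across all operators is 1+1+1+1+1+1 = 6, and 8 slots are needed, so at most 6 can be filled.
An assignment achieving 6: Shift 1→Wu, Shift 2→Kapoor, Shift 4→Ivanova, Shift 6→Eriksen, Shift 7→Cho, Shift 8→Chen.
Loads: Wu 1/1, Kapoor 1/1, Eriksen 1/1, Cho 1/1, Ivanova 1/1, Chen 1/1.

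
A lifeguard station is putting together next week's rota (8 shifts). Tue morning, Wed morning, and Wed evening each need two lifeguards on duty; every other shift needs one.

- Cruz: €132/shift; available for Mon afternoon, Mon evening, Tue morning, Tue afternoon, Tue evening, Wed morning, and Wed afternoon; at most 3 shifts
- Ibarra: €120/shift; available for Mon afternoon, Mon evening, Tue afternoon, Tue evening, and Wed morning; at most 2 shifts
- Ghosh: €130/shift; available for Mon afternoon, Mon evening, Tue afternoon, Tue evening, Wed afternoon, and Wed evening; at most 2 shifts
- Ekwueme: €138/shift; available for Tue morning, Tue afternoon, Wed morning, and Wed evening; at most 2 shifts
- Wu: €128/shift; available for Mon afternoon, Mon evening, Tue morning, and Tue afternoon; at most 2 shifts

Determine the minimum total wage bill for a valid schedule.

€1428

Wed evening can only be covered by Ghosh and Ekwueme, so that assignment is forced.
Picking the cheapest available lifeguard for each shift independently would cost €1390, but that ignores the shift limits.
An optimal schedule: Mon afternoon→Ghosh, Mon evening→Wu, Tue morning→Cruz+Ekwueme, Tue afternoon→Wu, Tue evening→Ibarra, Wed morning→Cruz+Ibarra, Wed afternoon→Cruz, Wed evening→Ghosh+Ekwueme.
Total: 130 + 128 + 132 + 138 + 128 + 120 + 132 + 120 + 132 + 130 + 138 = €1428.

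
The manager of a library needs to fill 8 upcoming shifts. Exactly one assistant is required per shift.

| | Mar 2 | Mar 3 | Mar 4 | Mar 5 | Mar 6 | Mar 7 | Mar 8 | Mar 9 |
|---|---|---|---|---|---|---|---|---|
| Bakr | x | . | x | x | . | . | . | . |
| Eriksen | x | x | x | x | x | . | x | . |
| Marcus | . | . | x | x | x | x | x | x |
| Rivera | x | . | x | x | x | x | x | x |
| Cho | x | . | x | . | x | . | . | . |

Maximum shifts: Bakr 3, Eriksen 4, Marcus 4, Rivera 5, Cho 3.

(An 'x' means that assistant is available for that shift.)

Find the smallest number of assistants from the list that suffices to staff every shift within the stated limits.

2

8 slots to fill and no one can take more than 5, so at least ⌈8/5⌉ = 2 assistants are needed.
Eriksen and Marcus alone can cover everything: Mar 2→Eriksen, Mar 3→Eriksen, Mar 4→Eriksen, Mar 5→Eriksen, Mar 6→Marcus, Mar 7→Marcus, Mar 8→Marcus, Mar 9→Marcus.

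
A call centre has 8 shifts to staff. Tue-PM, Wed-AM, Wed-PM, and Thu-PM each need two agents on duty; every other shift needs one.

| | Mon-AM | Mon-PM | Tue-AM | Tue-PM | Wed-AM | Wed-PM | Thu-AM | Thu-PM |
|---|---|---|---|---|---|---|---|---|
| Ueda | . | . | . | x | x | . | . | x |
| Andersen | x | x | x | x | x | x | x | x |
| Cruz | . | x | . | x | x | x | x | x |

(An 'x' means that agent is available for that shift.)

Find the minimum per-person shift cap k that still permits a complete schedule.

5

With 3 agents and 12 worker-slots to fill, someone must work at least ⌈12/3⌉ = 4 shifts, so k ≥ 4.
k = 4 is infeasible (exhaustive check).
k = 5 works: Mon-AM→Andersen, Mon-PM→Andersen, Tue-AM→Andersen, Tue-PM→Ueda+Cruz, Wed-AM→Ueda+Cruz, Wed-PM→Andersen+Cruz, Thu-AM→Andersen, Thu-PM→Ueda+Cruz.
Loads: Ueda 3, Andersen 5, Cruz 4 — all ≤ 5.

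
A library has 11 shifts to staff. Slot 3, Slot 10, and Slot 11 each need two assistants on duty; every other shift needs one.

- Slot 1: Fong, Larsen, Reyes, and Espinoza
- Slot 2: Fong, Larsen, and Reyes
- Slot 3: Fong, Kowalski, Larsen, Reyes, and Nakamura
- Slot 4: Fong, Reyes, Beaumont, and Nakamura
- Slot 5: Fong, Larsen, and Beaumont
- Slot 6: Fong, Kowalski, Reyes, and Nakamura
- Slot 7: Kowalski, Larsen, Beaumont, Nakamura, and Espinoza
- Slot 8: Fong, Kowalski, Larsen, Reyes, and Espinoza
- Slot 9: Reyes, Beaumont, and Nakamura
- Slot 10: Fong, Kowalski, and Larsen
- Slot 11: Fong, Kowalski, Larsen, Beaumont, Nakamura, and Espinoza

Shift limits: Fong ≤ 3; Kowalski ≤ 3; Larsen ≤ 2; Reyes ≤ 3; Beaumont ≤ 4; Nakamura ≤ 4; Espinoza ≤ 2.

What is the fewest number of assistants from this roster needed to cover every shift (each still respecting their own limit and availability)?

14 slots to fill and no one can take more than 4, so at least ⌈14/4⌉ = 4 assistants are needed.
Fong, Kowalski, Beaumont, and Nakamura alone can cover everything: Slot 1→Fong, Slot 2→Fong, Slot 3→Kowalski+Nakamura, Slot 4→Beaumont, Slot 5→Beaumont, Slot 6→Nakamura, Slot 7→Nakamura, Slot 8→Kowalski, Slot 9→Beaumont, Slot 10→Fong+Kowalski, Slot 11→Beaumont+Nakamura.

4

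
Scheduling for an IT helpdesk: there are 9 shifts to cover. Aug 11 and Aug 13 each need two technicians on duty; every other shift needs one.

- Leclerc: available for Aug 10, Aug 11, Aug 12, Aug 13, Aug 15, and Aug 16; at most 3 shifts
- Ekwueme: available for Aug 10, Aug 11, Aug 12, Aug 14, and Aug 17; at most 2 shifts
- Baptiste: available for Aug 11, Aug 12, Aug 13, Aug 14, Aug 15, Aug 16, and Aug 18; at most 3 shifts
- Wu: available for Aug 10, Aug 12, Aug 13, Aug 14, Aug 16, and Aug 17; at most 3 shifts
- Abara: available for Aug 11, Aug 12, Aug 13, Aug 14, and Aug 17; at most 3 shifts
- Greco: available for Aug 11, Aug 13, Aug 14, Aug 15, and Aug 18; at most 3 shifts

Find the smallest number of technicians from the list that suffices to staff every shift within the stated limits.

11 slots to fill and no one can take more than 3, so at least ⌈11/3⌉ = 4 technicians are needed.
Leclerc, Ekwueme, Baptiste, and Wu alone can cover everything: Aug 10→Leclerc, Aug 11→Leclerc+Ekwueme, Aug 12→Wu, Aug 13→Baptiste+Wu, Aug 14→Baptiste, Aug 15→Leclerc, Aug 16→Wu, Aug 17→Ekwueme, Aug 18→Baptiste.

4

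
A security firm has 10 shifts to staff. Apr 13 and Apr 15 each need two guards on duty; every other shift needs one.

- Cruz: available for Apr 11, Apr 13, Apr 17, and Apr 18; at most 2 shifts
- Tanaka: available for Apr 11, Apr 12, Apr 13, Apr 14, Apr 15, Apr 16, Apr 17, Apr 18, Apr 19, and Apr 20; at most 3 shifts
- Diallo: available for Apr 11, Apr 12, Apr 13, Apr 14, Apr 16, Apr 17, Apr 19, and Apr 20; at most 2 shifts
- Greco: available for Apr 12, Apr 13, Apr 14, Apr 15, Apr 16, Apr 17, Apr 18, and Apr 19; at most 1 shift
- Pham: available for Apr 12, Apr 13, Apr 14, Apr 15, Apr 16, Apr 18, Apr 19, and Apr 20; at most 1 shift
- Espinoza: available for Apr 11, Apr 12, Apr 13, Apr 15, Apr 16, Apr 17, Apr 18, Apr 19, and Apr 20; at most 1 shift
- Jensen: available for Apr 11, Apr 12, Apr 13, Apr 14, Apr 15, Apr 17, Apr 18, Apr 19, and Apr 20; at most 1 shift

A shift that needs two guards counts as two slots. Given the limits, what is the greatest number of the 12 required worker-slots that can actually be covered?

Total capacity across all guards is 2+3+2+1+1+1+1 = 11, and 12 slots are needed, so at most 11 can be filled.
An assignment achieving 11: Apr 11→Cruz, Apr 12→Diallo, Apr 13→Jensen, Apr 14→Tanaka, Apr 15→Tanaka+Greco, Apr 16→Tanaka, Apr 17→Cruz, Apr 18→Pham, Apr 19→Espinoza, Apr 20→Diallo.
Loads: Cruz 2/2, Tanaka 3/3, Diallo 2/2, Greco 1/1, Pham 1/1, Espinoza 1/1, Jensen 1/1.

11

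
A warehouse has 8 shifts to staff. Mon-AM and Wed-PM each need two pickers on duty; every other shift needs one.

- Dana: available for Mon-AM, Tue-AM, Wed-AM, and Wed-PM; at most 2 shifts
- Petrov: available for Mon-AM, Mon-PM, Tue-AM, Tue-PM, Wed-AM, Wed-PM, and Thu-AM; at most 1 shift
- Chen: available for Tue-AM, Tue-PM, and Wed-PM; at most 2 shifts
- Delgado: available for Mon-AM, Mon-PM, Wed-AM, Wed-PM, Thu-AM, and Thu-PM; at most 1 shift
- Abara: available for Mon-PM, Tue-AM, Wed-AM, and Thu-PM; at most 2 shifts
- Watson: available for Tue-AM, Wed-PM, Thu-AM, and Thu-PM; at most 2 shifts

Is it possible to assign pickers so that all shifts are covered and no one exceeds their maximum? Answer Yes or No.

One valid schedule: Mon-AM→Dana+Delgado, Mon-PM→Abara, Tue-AM→Chen, Tue-PM→Petrov, Wed-AM→Dana, Wed-PM→Chen+Watson, Thu-AM→Watson, Thu-PM→Abara.
Loads: Dana 2/2, Petrov 1/1, Chen 2/2, Delgado 1/1, Abara 2/2, Watson 2/2 — all within limits.

Yes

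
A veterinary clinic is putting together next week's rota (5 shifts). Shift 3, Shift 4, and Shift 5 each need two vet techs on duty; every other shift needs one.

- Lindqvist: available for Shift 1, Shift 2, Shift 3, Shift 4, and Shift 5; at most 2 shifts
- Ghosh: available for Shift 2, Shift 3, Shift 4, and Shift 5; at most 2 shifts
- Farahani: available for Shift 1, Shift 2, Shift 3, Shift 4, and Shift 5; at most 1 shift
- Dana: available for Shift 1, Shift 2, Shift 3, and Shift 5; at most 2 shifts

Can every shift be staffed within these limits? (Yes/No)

No

Shifts {Shift 1, Shift 2, Shift 3, Shift 4, Shift 5} need 8 worker-slots in total, but the vet techs available for any of those shifts (Lindqvist, Ghosh, Farahani, and Dana) can supply at most 7 among them. So no valid schedule exists.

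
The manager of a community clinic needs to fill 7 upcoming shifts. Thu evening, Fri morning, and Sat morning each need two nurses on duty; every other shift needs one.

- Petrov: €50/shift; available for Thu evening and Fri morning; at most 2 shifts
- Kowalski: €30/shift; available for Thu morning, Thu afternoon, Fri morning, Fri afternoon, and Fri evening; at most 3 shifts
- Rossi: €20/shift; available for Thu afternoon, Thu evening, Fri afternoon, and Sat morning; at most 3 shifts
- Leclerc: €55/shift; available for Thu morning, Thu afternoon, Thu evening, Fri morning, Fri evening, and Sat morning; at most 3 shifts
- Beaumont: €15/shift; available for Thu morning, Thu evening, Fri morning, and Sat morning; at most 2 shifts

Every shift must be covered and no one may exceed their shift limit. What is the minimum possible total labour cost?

€280

Picking the cheapest available nurse for each shift independently would cost €200, but that ignores the shift limits.
An optimal schedule: Thu morning→Beaumont, Thu afternoon→Kowalski, Thu evening→Rossi+Petrov, Fri morning→Kowalski+Petrov, Fri afternoon→Rossi, Fri evening→Kowalski, Sat morning→Beaumont+Rossi.
Total: 15 + 30 + 20 + 50 + 30 + 50 + 20 + 30 + 15 + 20 = €280.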